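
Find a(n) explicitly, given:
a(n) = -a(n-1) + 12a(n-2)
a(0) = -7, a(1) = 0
Characteristic equation: x² + x - 12 = 0, which factors as (x - (-4))(x - (3)) = 0.
Roots r₁ = -4, r₂ = 3 (distinct).
General solution: a(n) = A·(-4)^n + B·(3)^n.
From a(0) = -7: A + B = -7.
From a(1) = 0: -4A + 3B = 0.
Solving: A = -3, B = -4.
So a(n) = - 3 \left(-4\right)^{n} - 4 \cdot 3^{n}.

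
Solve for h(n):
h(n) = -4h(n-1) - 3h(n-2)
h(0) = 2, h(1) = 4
Characteristic equation: x² + 4x + 3 = 0, which factors as (x - (-1))(x - (-3)) = 0.
Roots r₁ = -1, r₂ = -3 (distinct).
General solution: h(n) = A·(-1)^n + B·(-3)^n.
From h(0) = 2: A + B = 2.
From h(1) = 4: -A - 3B = 4.
Solving: A = 5, B = -3.
So h(n) = 5 \left(-1\right)^{n} - 3 \left(-3\right)^{n}.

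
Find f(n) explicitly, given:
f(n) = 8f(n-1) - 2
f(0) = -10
First-order linear non-homogeneous.
Homogeneous solution: f_h(n) = A·(8)^n.
Try constant particular solution f_p = K: K = 8K - 2 ⇒ K = \frac{2}{7}.
General: f(n) = A·(8)^n + \frac{2}{7}.
Apply f(0) = -10: A + \frac{2}{7} = -10 ⇒ A = - \frac{72}{7}.
So f(n) = \frac{2}{7} - \frac{72 \cdot 8^{n}}{7}.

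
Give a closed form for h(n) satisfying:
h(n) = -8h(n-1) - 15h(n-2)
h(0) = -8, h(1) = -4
Characteristic equation: x² + 8x + 15 = 0, which factors as (x - (-5))(x - (-3)) = 0.
Roots r₁ = -5, r₂ = -3 (distinct).
General solution: h(n) = A·(-5)^n + B·(-3)^n.
From h(0) = -8: A + B = -8.
From h(1) = -4: -5A - 3B = -4.
Solving: A = 14, B = -22.
So h(n) = - 22 \left(-3\right)^{n} + 14 \left(-5\right)^{n}.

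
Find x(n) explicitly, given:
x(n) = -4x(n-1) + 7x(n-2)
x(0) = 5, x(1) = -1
Characteristic equation: x² + 4x - 7 = 0.
Discriminant Δ = (-4)² + 4·(7) = 44.
Roots r₁,₂ = (-4 ± √44)/2, so r₁ = -2 + \sqrt{11}, r₂ = - \sqrt{11} - 2.
General solution: x(n) = A·r₁^n + B·r₂^n.
From the initial conditions, A + B = 5 and r₁A + r₂B = -1.
Since r₁ - r₂ = √44: A = (-1 - (5)r₂)/√44 = \frac{9 \sqrt{11}}{22} + \frac{5}{2}, and B = 5 - A = \frac{5}{2} - \frac{9 \sqrt{11}}{22}.
So x(n) = \left(\frac{9 \sqrt{11}}{22} + \frac{5}{2}\right)\left(-2 + \sqrt{11}\right)^n + \left(\frac{5}{2} - \frac{9 \sqrt{11}}{22}\right)\left(- \sqrt{11} - 2\right)^n.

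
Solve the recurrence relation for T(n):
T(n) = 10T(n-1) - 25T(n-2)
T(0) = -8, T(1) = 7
Characteristic equation: x² - 10x + 25 = 0, which is (x - (5))².
Repeated root r = 5.
General solution: T(n) = (A + Bn)·(5)^n.
From T(0) = -8: A = -8.
From T(1) = 7: (A + B)·(5) = 7 ⇒ B = \frac{47}{5}.
So T(n) = \left(\frac{47 n}{5} - 8\right) \cdot (5)^n.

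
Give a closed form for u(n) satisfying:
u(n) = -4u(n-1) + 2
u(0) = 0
First-order linear non-homogeneous.
Homogeneous solution: u_h(n) = A·(-4)^n.
Try constant particular solution u_p = K: K = -4K + 2 ⇒ K = \frac{2}{5}.
General: u(n) = A·(-4)^n + \frac{2}{5}.
Apply u(0) = 0: A + \frac{2}{5} = 0 ⇒ A = - \frac{2}{5}.
So u(n) = \frac{2}{5} - \frac{2 \left(-4\right)^{n}}{5}.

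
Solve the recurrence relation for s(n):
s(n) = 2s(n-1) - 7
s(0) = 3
First-order linear non-homogeneous.
Homogeneous solution: s_h(n) = A·(2)^n.
Try constant particular solution s_p = K: K = 2K - 7 ⇒ K = 7.
General: s(n) = A·(2)^n + 7.
Apply s(0) = 3: A + 7 = 3 ⇒ A = -4.
So s(n) = 7 - 4 \cdot 2^{n}.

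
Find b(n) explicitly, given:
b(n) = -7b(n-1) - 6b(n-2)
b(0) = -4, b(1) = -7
Characteristic equation: x² + 7x + 6 = 0, which factors as (x - (-1))(x - (-6)) = 0.
Roots r₁ = -1, r₂ = -6 (distinct).
General solution: b(n) = A·(-1)^n + B·(-6)^n.
From b(0) = -4: A + B = -4.
From b(1) = -7: -A - 6B = -7.
Solving: A = - \frac{31}{5}, B = \frac{11}{5}.
So b(n) = - \frac{31 \left(-1\right)^{n}}{5} + \frac{11 \left(-6\right)^{n}}{5}.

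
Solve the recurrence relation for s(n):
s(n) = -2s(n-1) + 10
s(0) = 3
First-order linear non-homogeneous.
Homogeneous solution: s_h(n) = A·(-2)^n.
Try constant particular solution s_p = K: K = -2K + 10 ⇒ K = \frac{10}{3}.
General: s(n) = A·(-2)^n + \frac{10}{3}.
Apply s(0) = 3: A + \frac{10}{3} = 3 ⇒ A = - \frac{1}{3}.
So s(n) = \frac{10}{3} - \frac{\left(-2\right)^{n}}{3}.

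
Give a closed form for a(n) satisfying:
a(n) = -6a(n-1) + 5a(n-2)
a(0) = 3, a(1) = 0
Characteristic equation: x² + 6x - 5 = 0.
Discriminant Δ = (-6)² + 4·(5) = 56.
Roots r₁,₂ = (-6 ± √56)/2, so r₁ = -3 + \sqrt{14}, r₂ = - \sqrt{14} - 3.
General solution: a(n) = A·r₁^n + B·r₂^n.
From the initial conditions, A + B = 3 and r₁A + r₂B = 0.
Since r₁ - r₂ = √56: A = (0 - (3)r₂)/√56 = \frac{9 \sqrt{14}}{28} + \frac{3}{2}, and B = 3 - A = \frac{3}{2} - \frac{9 \sqrt{14}}{28}.
So a(n) = \left(\frac{9 \sqrt{14}}{28} + \frac{3}{2}\right)\left(-3 + \sqrt{14}\right)^n + \left(\frac{3}{2} - \frac{9 \sqrt{14}}{28}\right)\left(- \sqrt{14} - 3\right)^n.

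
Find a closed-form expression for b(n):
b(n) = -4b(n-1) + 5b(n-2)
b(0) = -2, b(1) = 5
Characteristic equation: x² + 4x - 5 = 0, which factors as (x - (1))(x - (-5)) = 0.
Roots r₁ = 1, r₂ = -5 (distinct).
General solution: b(n) = A·(1)^n + B·(-5)^n.
From b(0) = -2: A + B = -2.
From b(1) = 5: A - 5B = 5.
Solving: A = - \frac{5}{6}, B = - \frac{7}{6}.
So b(n) = - \frac{7 \left(-5\right)^{n}}{6} - \frac{5}{6}.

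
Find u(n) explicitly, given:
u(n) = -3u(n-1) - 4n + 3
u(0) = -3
First-order linear with linear forcing.
Homogeneous solution: u_h(n) = A·(-3)^n.
Try particular u_p(n) = pn + q. Substituting:
  pn + q = -3(p(n-1) + q) - 4n + 3.
Matching the n-coefficient: p = -3p - 4 ⇒ p = -1.
Matching constants: q = 3p - 3q + 3 ⇒ q = 0.
General: u(n) = A·(-3)^n - n + 0.
Apply u(0) = -3: A + 0 = -3 ⇒ A = -3.
So u(n) = - 3 \left(-3\right)^{n} - n.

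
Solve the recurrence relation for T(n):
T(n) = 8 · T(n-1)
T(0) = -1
Pure geometric recurrence with ratio 8.
By induction T(n) = T(0) · (8)^n = - 8^{n}.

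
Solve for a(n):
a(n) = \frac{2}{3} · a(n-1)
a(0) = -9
Pure geometric recurrence with ratio \frac{2}{3}.
By induction a(n) = a(0) · (\frac{2}{3})^n = - 9 \left(\frac{2}{3}\right)^{n}.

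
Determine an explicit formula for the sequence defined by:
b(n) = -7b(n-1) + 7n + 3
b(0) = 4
First-order linear with linear forcing.
Homogeneous solution: b_h(n) = A·(-7)^n.
Try particular b_p(n) = pn + q. Substituting:
  pn + q = -7(p(n-1) + q) + 7n + 3.
Matching the n-coefficient: p = -7p + 7 ⇒ p = \frac{7}{8}.
Matching constants: q = 7p - 7q + 3 ⇒ q = \frac{73}{64}.
General: b(n) = A·(-7)^n + \frac{7 n}{8} + \frac{73}{64}.
Apply b(0) = 4: A + \frac{73}{64} = 4 ⇒ A = \frac{183}{64}.
So b(n) = \frac{183 \left(-7\right)^{n}}{64} + \frac{7 n}{8} + \frac{73}{64}.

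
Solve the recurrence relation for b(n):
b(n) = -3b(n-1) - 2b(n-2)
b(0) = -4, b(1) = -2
Characteristic equation: x² + 3x + 2 = 0, which factors as (x - (-1))(x - (-2)) = 0.
Roots r₁ = -1, r₂ = -2 (distinct).
General solution: b(n) = A·(-1)^n + B·(-2)^n.
From b(0) = -4: A + B = -4.
From b(1) = -2: -A - 2B = -2.
Solving: A = -10, B = 6.
So b(n) = - 10 \left(-1\right)^{n} + 6 \left(-2\right)^{n}.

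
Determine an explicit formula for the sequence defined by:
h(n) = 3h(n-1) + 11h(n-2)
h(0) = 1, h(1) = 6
Characteristic equation: x² - 3x - 11 = 0.
Discriminant Δ = (3)² + 4·(11) = 53.
Roots r₁,₂ = (3 ± √53)/2, so r₁ = \frac{3}{2} + \frac{\sqrt{53}}{2}, r₂ = \frac{3}{2} - \frac{\sqrt{53}}{2}.
General solution: h(n) = A·r₁^n + B·r₂^n.
From the initial conditions, A + B = 1 and r₁A + r₂B = 6.
Since r₁ - r₂ = √53: A = (6 - (1)r₂)/√53 = \frac{1}{2} + \frac{9 \sqrt{53}}{106}, and B = 1 - A = \frac{1}{2} - \frac{9 \sqrt{53}}{106}.
So h(n) = \left(\frac{1}{2} + \frac{9 \sqrt{53}}{106}\right)\left(\frac{3}{2} + \frac{\sqrt{53}}{2}\right)^n + \left(\frac{1}{2} - \frac{9 \sqrt{53}}{106}\right)\left(\frac{3}{2} - \frac{\sqrt{53}}{2}\right)^n.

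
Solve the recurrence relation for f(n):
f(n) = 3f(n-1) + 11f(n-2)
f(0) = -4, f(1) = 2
Characteristic equation: x² - 3x - 11 = 0.
Discriminant Δ = (3)² + 4·(11) = 53.
Roots r₁,₂ = (3 ± √53)/2, so r₁ = \frac{3}{2} + \frac{\sqrt{53}}{2}, r₂ = \frac{3}{2} - \frac{\sqrt{53}}{2}.
General solution: f(n) = A·r₁^n + B·r₂^n.
From the initial conditions, A + B = -4 and r₁A + r₂B = 2.
Since r₁ - r₂ = √53: A = (2 - (-4)r₂)/√53 = -2 + \frac{8 \sqrt{53}}{53}, and B = -4 - A = -2 - \frac{8 \sqrt{53}}{53}.
So f(n) = \left(-2 + \frac{8 \sqrt{53}}{53}\right)\left(\frac{3}{2} + \frac{\sqrt{53}}{2}\right)^n + \left(-2 - \frac{8 \sqrt{53}}{53}\right)\left(\frac{3}{2} - \frac{\sqrt{53}}{2}\right)^n.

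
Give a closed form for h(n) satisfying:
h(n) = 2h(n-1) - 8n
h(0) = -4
First-order linear with linear forcing.
Homogeneous solution: h_h(n) = A·(2)^n.
Try particular h_p(n) = pn + q. Substituting:
  pn + q = 2(p(n-1) + q) - 8n.
Matching the n-coefficient: p = 2p - 8 ⇒ p = 8.
Matching constants: q = -2p + 2q ⇒ q = 16.
General: h(n) = A·(2)^n + 8 n + 16.
Apply h(0) = -4: A + 16 = -4 ⇒ A = -20.
So h(n) = - 20 \cdot 2^{n} + 8 n + 16.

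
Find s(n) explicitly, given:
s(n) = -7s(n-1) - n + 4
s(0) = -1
First-order linear with linear forcing.
Homogeneous solution: s_h(n) = A·(-7)^n.
Try particular s_p(n) = pn + q. Substituting:
  pn + q = -7(p(n-1) + q) - n + 4.
Matching the n-coefficient: p = -7p - 1 ⇒ p = - \frac{1}{8}.
Matching constants: q = 7p - 7q + 4 ⇒ q = \frac{25}{64}.
General: s(n) = A·(-7)^n - \frac{n}{8} + \frac{25}{64}.
Apply s(0) = -1: A + \frac{25}{64} = -1 ⇒ A = - \frac{89}{64}.
So s(n) = - \frac{89 \left(-7\right)^{n}}{64} - \frac{n}{8} + \frac{25}{64}.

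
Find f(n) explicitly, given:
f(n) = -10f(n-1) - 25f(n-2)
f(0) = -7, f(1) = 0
Characteristic equation: x² + 10x + 25 = 0, which is (x - (-5))².
Repeated root r = -5.
General solution: f(n) = (A + Bn)·(-5)^n.
From f(0) = -7: A = -7.
From f(1) = 0: (A + B)·(-5) = 0 ⇒ B = 7.
So f(n) = \left(7 n - 7\right) \cdot (-5)^n.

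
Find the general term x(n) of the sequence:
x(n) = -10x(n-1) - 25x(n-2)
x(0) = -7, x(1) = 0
Characteristic equation: x² + 10x + 25 = 0, which is (x - (-5))².
Repeated root r = -5.
General solution: x(n) = (A + Bn)·(-5)^n.
From x(0) = -7: A = -7.
From x(1) = 0: (A + B)·(-5) = 0 ⇒ B = 7.
So x(n) = \left(7 n - 7\right) \cdot (-5)^n.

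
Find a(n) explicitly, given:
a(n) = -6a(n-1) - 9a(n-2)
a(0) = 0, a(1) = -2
Characteristic equation: x² + 6x + 9 = 0, which is (x - (-3))².
Repeated root r = -3.
General solution: a(n) = (A + Bn)·(-3)^n.
From a(0) = 0: A = 0.
From a(1) = -2: (A + B)·(-3) = -2 ⇒ B = \frac{2}{3}.
So a(n) = \left(\frac{2 n}{3}\right) \cdot (-3)^n.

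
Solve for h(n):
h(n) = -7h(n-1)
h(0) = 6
This is a homogeneous first-order recurrence with ratio -7.
By induction h(n) = h(0) · (-7)^n = 6 \left(-7\right)^{n}.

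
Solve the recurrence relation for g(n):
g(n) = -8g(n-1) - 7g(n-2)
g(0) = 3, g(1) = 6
Characteristic equation: x² + 8x + 7 = 0, which factors as (x - (-7))(x - (-1)) = 0.
Roots r₁ = -7, r₂ = -1 (distinct).
General solution: g(n) = A·(-7)^n + B·(-1)^n.
From g(0) = 3: A + B = 3.
From g(1) = 6: -7A - B = 6.
Solving: A = - \frac{3}{2}, B = \frac{9}{2}.
So g(n) = \frac{9 \left(-1\right)^{n}}{2} - \frac{3 \left(-7\right)^{n}}{2}.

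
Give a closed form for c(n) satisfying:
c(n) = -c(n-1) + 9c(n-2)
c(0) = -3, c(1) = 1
Characteristic equation: x² + x - 9 = 0.
Discriminant Δ = (-1)² + 4·(9) = 37.
Roots r₁,₂ = (-1 ± √37)/2, so r₁ = - \frac{1}{2} + \frac{\sqrt{37}}{2}, r₂ = - \frac{\sqrt{37}}{2} - \frac{1}{2}.
General solution: c(n) = A·r₁^n + B·r₂^n.
From the initial conditions, A + B = -3 and r₁A + r₂B = 1.
Since r₁ - r₂ = √37: A = (1 - (-3)r₂)/√37 = - \frac{3}{2} - \frac{\sqrt{37}}{74}, and B = -3 - A = - \frac{3}{2} + \frac{\sqrt{37}}{74}.
So c(n) = \left(- \frac{3}{2} - \frac{\sqrt{37}}{74}\right)\left(- \frac{1}{2} + \frac{\sqrt{37}}{2}\right)^n + \left(- \frac{3}{2} + \frac{\sqrt{37}}{74}\right)\left(- \frac{\sqrt{37}}{2} - \frac{1}{2}\right)^n.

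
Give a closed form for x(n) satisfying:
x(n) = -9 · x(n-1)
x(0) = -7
Pure geometric recurrence with ratio -9.
By induction x(n) = x(0) · (-9)^n = - 7 \left(-9\right)^{n}.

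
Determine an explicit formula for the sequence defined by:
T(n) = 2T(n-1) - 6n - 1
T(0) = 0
First-order linear with linear forcing.
Homogeneous solution: T_h(n) = A·(2)^n.
Try particular T_p(n) = pn + q. Substituting:
  pn + q = 2(p(n-1) + q) - 6n - 1.
Matching the n-coefficient: p = 2p - 6 ⇒ p = 6.
Matching constants: q = -2p + 2q - 1 ⇒ q = 13.
General: T(n) = A·(2)^n + 6 n + 13.
Apply T(0) = 0: A + 13 = 0 ⇒ A = -13.
So T(n) = - 13 \cdot 2^{n} + 6 n + 13.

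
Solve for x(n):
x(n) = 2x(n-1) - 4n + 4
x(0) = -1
First-order linear with linear forcing.
Homogeneous solution: x_h(n) = A·(2)^n.
Try particular x_p(n) = pn + q. Substituting:
  pn + q = 2(p(n-1) + q) - 4n + 4.
Matching the n-coefficient: p = 2p - 4 ⇒ p = 4.
Matching constants: q = -2p + 2q + 4 ⇒ q = 4.
General: x(n) = A·(2)^n + 4 n + 4.
Apply x(0) = -1: A + 4 = -1 ⇒ A = -5.
So x(n) = - 5 \cdot 2^{n} + 4 n + 4.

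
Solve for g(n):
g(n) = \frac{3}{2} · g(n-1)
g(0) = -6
Pure geometric recurrence with ratio \frac{3}{2}.
By induction g(n) = g(0) · (\frac{3}{2})^n = - 6 \left(\frac{3}{2}\right)^{n}.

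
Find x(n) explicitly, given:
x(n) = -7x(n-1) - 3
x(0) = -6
First-order linear non-homogeneous.
Homogeneous solution: x_h(n) = A·(-7)^n.
Try constant particular solution x_p = K: K = -7K - 3 ⇒ K = - \frac{3}{8}.
General: x(n) = A·(-7)^n - \frac{3}{8}.
Apply x(0) = -6: A - \frac{3}{8} = -6 ⇒ A = - \frac{45}{8}.
So x(n) = - \frac{45 \left(-7\right)^{n}}{8} - \frac{3}{8}.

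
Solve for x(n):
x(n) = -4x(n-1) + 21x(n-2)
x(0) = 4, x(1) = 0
Characteristic equation: x² + 4x - 21 = 0, which factors as (x - (-7))(x - (3)) = 0.
Roots r₁ = -7, r₂ = 3 (distinct).
General solution: x(n) = A·(-7)^n + B·(3)^n.
From x(0) = 4: A + B = 4.
From x(1) = 0: -7A + 3B = 0.
Solving: A = \frac{6}{5}, B = \frac{14}{5}.
So x(n) = \frac{6 \left(-7\right)^{n}}{5} + \frac{14 \cdot 3^{n}}{5}.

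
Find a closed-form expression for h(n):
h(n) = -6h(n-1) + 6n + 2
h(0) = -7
First-order linear with linear forcing.
Homogeneous solution: h_h(n) = A·(-6)^n.
Try particular h_p(n) = pn + q. Substituting:
  pn + q = -6(p(n-1) + q) + 6n + 2.
Matching the n-coefficient: p = -6p + 6 ⇒ p = \frac{6}{7}.
Matching constants: q = 6p - 6q + 2 ⇒ q = \frac{50}{49}.
General: h(n) = A·(-6)^n + \frac{6 n}{7} + \frac{50}{49}.
Apply h(0) = -7: A + \frac{50}{49} = -7 ⇒ A = - \frac{393}{49}.
So h(n) = - \frac{393 \left(-6\right)^{n}}{49} + \frac{6 n}{7} + \frac{50}{49}.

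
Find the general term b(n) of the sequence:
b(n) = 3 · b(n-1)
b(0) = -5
Pure geometric recurrence with ratio 3.
By induction b(n) = b(0) · (3)^n = - 5 \cdot 3^{n}.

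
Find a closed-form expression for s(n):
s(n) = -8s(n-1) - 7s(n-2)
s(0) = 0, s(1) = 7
Characteristic equation: x² + 8x + 7 = 0, which factors as (x - (-7))(x - (-1)) = 0.
Roots r₁ = -7, r₂ = -1 (distinct).
General solution: s(n) = A·(-7)^n + B·(-1)^n.
From s(0) = 0: A + B = 0.
From s(1) = 7: -7A - B = 7.
Solving: A = - \frac{7}{6}, B = \frac{7}{6}.
So s(n) = \frac{7 \left(-1\right)^{n}}{6} - \frac{7 \left(-7\right)^{n}}{6}.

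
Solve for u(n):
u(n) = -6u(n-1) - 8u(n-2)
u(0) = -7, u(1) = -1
Characteristic equation: x² + 6x + 8 = 0, which factors as (x - (-4))(x - (-2)) = 0.
Roots r₁ = -4, r₂ = -2 (distinct).
General solution: u(n) = A·(-4)^n + B·(-2)^n.
From u(0) = -7: A + B = -7.
From u(1) = -1: -4A - 2B = -1.
Solving: A = \frac{15}{2}, B = - \frac{29}{2}.
So u(n) = - \frac{29 \left(-2\right)^{n}}{2} + \frac{15 \left(-4\right)^{n}}{2}.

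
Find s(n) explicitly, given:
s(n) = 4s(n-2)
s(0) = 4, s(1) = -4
Characteristic equation: x² - 4 = 0, which factors as (x - (-2))(x - (2)) = 0.
Roots r₁ = -2, r₂ = 2 (distinct).
General solution: s(n) = A·(-2)^n + B·(2)^n.
From s(0) = 4: A + B = 4.
From s(1) = -4: -2A + 2B = -4.
Solving: A = 3, B = 1.
So s(n) = 3 \left(-2\right)^{n} + 2^{n}.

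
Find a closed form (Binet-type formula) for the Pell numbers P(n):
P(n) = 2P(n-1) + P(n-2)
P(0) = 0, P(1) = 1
This is the Pell sequence.
Characteristic equation: x² - 2x - 1 = 0; roots r₁ = 1 + \sqrt{2}, r₂ = 1 - \sqrt{2}.
General: P(n) = A·r₁^n + B·r₂^n. Solving with P(0)=0, P(1)=1 gives A = \frac{\sqrt{2}}{4}, B = - \frac{\sqrt{2}}{4}.
So P(n) = \frac{\sqrt{2} \left(- \left(1 - \sqrt{2}\right)^{n} + \left(1 + \sqrt{2}\right)^{n}\right)}{4}.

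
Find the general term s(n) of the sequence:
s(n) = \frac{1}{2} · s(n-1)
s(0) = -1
Pure geometric recurrence with ratio \frac{1}{2}.
By induction s(n) = s(0) · (\frac{1}{2})^n = - 2^{- n}.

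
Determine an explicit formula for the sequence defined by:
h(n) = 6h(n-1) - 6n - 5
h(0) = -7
First-order linear with linear forcing.
Homogeneous solution: h_h(n) = A·(6)^n.
Try particular h_p(n) = pn + q. Substituting:
  pn + q = 6(p(n-1) + q) - 6n - 5.
Matching the n-coefficient: p = 6p - 6 ⇒ p = \frac{6}{5}.
Matching constants: q = -6p + 6q - 5 ⇒ q = \frac{61}{25}.
General: h(n) = A·(6)^n + \frac{6 n}{5} + \frac{61}{25}.
Apply h(0) = -7: A + \frac{61}{25} = -7 ⇒ A = - \frac{236}{25}.
So h(n) = - \frac{236 \cdot 6^{n}}{25} + \frac{6 n}{5} + \frac{61}{25}.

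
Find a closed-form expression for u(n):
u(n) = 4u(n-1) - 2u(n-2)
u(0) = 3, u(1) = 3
Characteristic equation: x² - 4x + 2 = 0.
Discriminant Δ = (4)² + 4·(-2) = 8.
Roots r₁,₂ = (4 ± √8)/2, so r₁ = \sqrt{2} + 2, r₂ = 2 - \sqrt{2}.
General solution: u(n) = A·r₁^n + B·r₂^n.
From the initial conditions, A + B = 3 and r₁A + r₂B = 3.
Since r₁ - r₂ = √8: A = (3 - (3)r₂)/√8 = \frac{3}{2} - \frac{3 \sqrt{2}}{4}, and B = 3 - A = \frac{3 \sqrt{2}}{4} + \frac{3}{2}.
So u(n) = \left(\frac{3}{2} - \frac{3 \sqrt{2}}{4}\right)\left(\sqrt{2} + 2\right)^n + \left(\frac{3 \sqrt{2}}{4} + \frac{3}{2}\right)\left(2 - \sqrt{2}\right)^n.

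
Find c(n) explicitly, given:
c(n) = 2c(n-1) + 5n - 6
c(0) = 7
First-order linear with linear forcing.
Homogeneous solution: c_h(n) = A·(2)^n.
Try particular c_p(n) = pn + q. Substituting:
  pn + q = 2(p(n-1) + q) + 5n - 6.
Matching the n-coefficient: p = 2p + 5 ⇒ p = -5.
Matching constants: q = -2p + 2q - 6 ⇒ q = -4.
General: c(n) = A·(2)^n - 5 n - 4.
Apply c(0) = 7: A - 4 = 7 ⇒ A = 11.
So c(n) = 11 \cdot 2^{n} - 5 n - 4.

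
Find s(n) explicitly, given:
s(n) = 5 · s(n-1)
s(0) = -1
Pure geometric recurrence with ratio 5.
By induction s(n) = s(0) · (5)^n = - 5^{n}.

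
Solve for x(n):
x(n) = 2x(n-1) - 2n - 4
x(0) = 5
First-order linear with linear forcing.
Homogeneous solution: x_h(n) = A·(2)^n.
Try particular x_p(n) = pn + q. Substituting:
  pn + q = 2(p(n-1) + q) - 2n - 4.
Matching the n-coefficient: p = 2p - 2 ⇒ p = 2.
Matching constants: q = -2p + 2q - 4 ⇒ q = 8.
General: x(n) = A·(2)^n + 2 n + 8.
Apply x(0) = 5: A + 8 = 5 ⇒ A = -3.
So x(n) = - 3 \cdot 2^{n} + 2 n + 8.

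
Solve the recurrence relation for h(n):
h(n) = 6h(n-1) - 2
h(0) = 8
First-order linear non-homogeneous.
Homogeneous solution: h_h(n) = A·(6)^n.
Try constant particular solution h_p = K: K = 6K - 2 ⇒ K = \frac{2}{5}.
General: h(n) = A·(6)^n + \frac{2}{5}.
Apply h(0) = 8: A + \frac{2}{5} = 8 ⇒ A = \frac{38}{5}.
So h(n) = \frac{38 \cdot 6^{n}}{5} + \frac{2}{5}.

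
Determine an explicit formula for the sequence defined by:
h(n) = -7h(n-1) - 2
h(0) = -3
First-order linear non-homogeneous.
Homogeneous solution: h_h(n) = A·(-7)^n.
Try constant particular solution h_p = K: K = -7K - 2 ⇒ K = - \frac{1}{4}.
General: h(n) = A·(-7)^n - \frac{1}{4}.
Apply h(0) = -3: A - \frac{1}{4} = -3 ⇒ A = - \frac{11}{4}.
So h(n) = - \frac{11 \left(-7\right)^{n}}{4} - \frac{1}{4}.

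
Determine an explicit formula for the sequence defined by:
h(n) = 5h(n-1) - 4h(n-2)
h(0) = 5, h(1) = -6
Characteristic equation: x² - 5x + 4 = 0, which factors as (x - (1))(x - (4)) = 0.
Roots r₁ = 1, r₂ = 4 (distinct).
General solution: h(n) = A·(1)^n + B·(4)^n.
From h(0) = 5: A + B = 5.
From h(1) = -6: A + 4B = -6.
Solving: A = \frac{26}{3}, B = - \frac{11}{3}.
So h(n) = \frac{26}{3} - \frac{11 \cdot 4^{n}}{3}.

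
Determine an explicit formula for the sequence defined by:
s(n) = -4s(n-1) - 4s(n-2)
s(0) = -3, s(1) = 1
Characteristic equation: x² + 4x + 4 = 0, which is (x - (-2))².
Repeated root r = -2.
General solution: s(n) = (A + Bn)·(-2)^n.
From s(0) = -3: A = -3.
From s(1) = 1: (A + B)·(-2) = 1 ⇒ B = \frac{5}{2}.
So s(n) = \left(\frac{5 n}{2} - 3\right) \cdot (-2)^n.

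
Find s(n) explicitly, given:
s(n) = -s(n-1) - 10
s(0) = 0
First-order linear non-homogeneous.
Homogeneous solution: s_h(n) = A·(-1)^n.
Try constant particular solution s_p = K: K = -K - 10 ⇒ K = -5.
General: s(n) = A·(-1)^n - 5.
Apply s(0) = 0: A - 5 = 0 ⇒ A = 5.
So s(n) = 5 \left(-1\right)^{n} - 5.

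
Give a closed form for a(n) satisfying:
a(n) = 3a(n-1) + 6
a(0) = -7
First-order linear non-homogeneous.
Homogeneous solution: a_h(n) = A·(3)^n.
Try constant particular solution a_p = K: K = 3K + 6 ⇒ K = -3.
General: a(n) = A·(3)^n - 3.
Apply a(0) = -7: A - 3 = -7 ⇒ A = -4.
So a(n) = - 4 \cdot 3^{n} - 3.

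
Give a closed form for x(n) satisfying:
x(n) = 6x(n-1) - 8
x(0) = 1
First-order linear non-homogeneous.
Homogeneous solution: x_h(n) = A·(6)^n.
Try constant particular solution x_p = K: K = 6K - 8 ⇒ K = \frac{8}{5}.
General: x(n) = A·(6)^n + \frac{8}{5}.
Apply x(0) = 1: A + \frac{8}{5} = 1 ⇒ A = - \frac{3}{5}.
So x(n) = \frac{8}{5} - \frac{3 \cdot 6^{n}}{5}.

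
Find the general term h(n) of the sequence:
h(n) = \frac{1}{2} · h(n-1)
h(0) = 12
Pure geometric recurrence with ratio \frac{1}{2}.
By induction h(n) = h(0) · (\frac{1}{2})^n = 12 \cdot 2^{- n}.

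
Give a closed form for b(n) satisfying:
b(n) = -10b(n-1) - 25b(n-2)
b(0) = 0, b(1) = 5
Characteristic equation: x² + 10x + 25 = 0, which is (x - (-5))².
Repeated root r = -5.
General solution: b(n) = (A + Bn)·(-5)^n.
From b(0) = 0: A = 0.
From b(1) = 5: (A + B)·(-5) = 5 ⇒ B = -1.
So b(n) = \left(- n\right) \cdot (-5)^n.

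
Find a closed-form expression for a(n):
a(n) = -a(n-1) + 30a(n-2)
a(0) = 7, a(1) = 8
Characteristic equation: x² + x - 30 = 0, which factors as (x - (-6))(x - (5)) = 0.
Roots r₁ = -6, r₂ = 5 (distinct).
General solution: a(n) = A·(-6)^n + B·(5)^n.
From a(0) = 7: A + B = 7.
From a(1) = 8: -6A + 5B = 8.
Solving: A = \frac{27}{11}, B = \frac{50}{11}.
So a(n) = \frac{27 \left(-6\right)^{n}}{11} + \frac{50 \cdot 5^{n}}{11}.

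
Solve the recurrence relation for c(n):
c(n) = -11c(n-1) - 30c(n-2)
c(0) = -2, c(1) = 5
Characteristic equation: x² + 11x + 30 = 0, which factors as (x - (-5))(x - (-6)) = 0.
Roots r₁ = -5, r₂ = -6 (distinct).
General solution: c(n) = A·(-5)^n + B·(-6)^n.
From c(0) = -2: A + B = -2.
From c(1) = 5: -5A - 6B = 5.
Solving: A = -7, B = 5.
So c(n) = - 7 \left(-5\right)^{n} + 5 \left(-6\right)^{n}.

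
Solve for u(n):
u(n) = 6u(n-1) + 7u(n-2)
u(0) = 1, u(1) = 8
Characteristic equation: x² - 6x - 7 = 0, which factors as (x - (7))(x - (-1)) = 0.
Roots r₁ = 7, r₂ = -1 (distinct).
General solution: u(n) = A·(7)^n + B·(-1)^n.
From u(0) = 1: A + B = 1.
From u(1) = 8: 7A - B = 8.
Solving: A = \frac{9}{8}, B = - \frac{1}{8}.
So u(n) = - \frac{\left(-1\right)^{n}}{8} + \frac{9 \cdot 7^{n}}{8}.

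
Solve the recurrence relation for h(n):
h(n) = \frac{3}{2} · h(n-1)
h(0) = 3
Pure geometric recurrence with ratio \frac{3}{2}.
By induction h(n) = h(0) · (\frac{3}{2})^n = 3 \left(\frac{3}{2}\right)^{n}.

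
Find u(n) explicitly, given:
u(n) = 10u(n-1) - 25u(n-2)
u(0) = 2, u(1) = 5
Characteristic equation: x² - 10x + 25 = 0, which is (x - (5))².
Repeated root r = 5.
General solution: u(n) = (A + Bn)·(5)^n.
From u(0) = 2: A = 2.
From u(1) = 5: (A + B)·(5) = 5 ⇒ B = -1.
So u(n) = \left(2 - n\right) \cdot (5)^n.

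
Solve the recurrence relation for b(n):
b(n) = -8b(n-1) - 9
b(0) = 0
First-order linear non-homogeneous.
Homogeneous solution: b_h(n) = A·(-8)^n.
Try constant particular solution b_p = K: K = -8K - 9 ⇒ K = -1.
General: b(n) = A·(-8)^n - 1.
Apply b(0) = 0: A - 1 = 0 ⇒ A = 1.
So b(n) = \left(-8\right)^{n} - 1.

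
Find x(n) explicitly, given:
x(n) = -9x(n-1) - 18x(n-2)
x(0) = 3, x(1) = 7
Characteristic equation: x² + 9x + 18 = 0, which factors as (x - (-6))(x - (-3)) = 0.
Roots r₁ = -6, r₂ = -3 (distinct).
General solution: x(n) = A·(-6)^n + B·(-3)^n.
From x(0) = 3: A + B = 3.
From x(1) = 7: -6A - 3B = 7.
Solving: A = - \frac{16}{3}, B = \frac{25}{3}.
So x(n) = \frac{25 \left(-3\right)^{n}}{3} - \frac{16 \left(-6\right)^{n}}{3}.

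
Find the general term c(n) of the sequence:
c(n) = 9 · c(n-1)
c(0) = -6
Pure geometric recurrence with ratio 9.
By induction c(n) = c(0) · (9)^n = - 6 \cdot 9^{n}.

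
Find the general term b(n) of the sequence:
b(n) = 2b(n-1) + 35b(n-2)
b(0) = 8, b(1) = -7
Characteristic equation: x² - 2x - 35 = 0, which factors as (x - (-5))(x - (7)) = 0.
Roots r₁ = -5, r₂ = 7 (distinct).
General solution: b(n) = A·(-5)^n + B·(7)^n.
From b(0) = 8: A + B = 8.
From b(1) = -7: -5A + 7B = -7.
Solving: A = \frac{21}{4}, B = \frac{11}{4}.
So b(n) = \frac{21 \left(-5\right)^{n}}{4} + \frac{11 \cdot 7^{n}}{4}.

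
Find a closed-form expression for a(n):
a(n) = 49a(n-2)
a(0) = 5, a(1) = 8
Characteristic equation: x² - 49 = 0, which factors as (x - (-7))(x - (7)) = 0.
Roots r₁ = -7, r₂ = 7 (distinct).
General solution: a(n) = A·(-7)^n + B·(7)^n.
From a(0) = 5: A + B = 5.
From a(1) = 8: -7A + 7B = 8.
Solving: A = \frac{27}{14}, B = \frac{43}{14}.
So a(n) = \frac{27 \left(-7\right)^{n}}{14} + \frac{43 \cdot 7^{n}}{14}.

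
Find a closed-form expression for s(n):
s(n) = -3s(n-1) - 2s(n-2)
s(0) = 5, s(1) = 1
Characteristic equation: x² + 3x + 2 = 0, which factors as (x - (-1))(x - (-2)) = 0.
Roots r₁ = -1, r₂ = -2 (distinct).
General solution: s(n) = A·(-1)^n + B·(-2)^n.
From s(0) = 5: A + B = 5.
From s(1) = 1: -A - 2B = 1.
Solving: A = 11, B = -6.
So s(n) = 11 \left(-1\right)^{n} - 6 \left(-2\right)^{n}.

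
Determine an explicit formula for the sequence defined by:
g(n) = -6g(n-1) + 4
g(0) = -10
First-order linear non-homogeneous.
Homogeneous solution: g_h(n) = A·(-6)^n.
Try constant particular solution g_p = K: K = -6K + 4 ⇒ K = \frac{4}{7}.
General: g(n) = A·(-6)^n + \frac{4}{7}.
Apply g(0) = -10: A + \frac{4}{7} = -10 ⇒ A = - \frac{74}{7}.
So g(n) = \frac{4}{7} - \frac{74 \left(-6\right)^{n}}{7}.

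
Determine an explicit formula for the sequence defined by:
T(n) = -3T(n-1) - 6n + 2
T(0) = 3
First-order linear with linear forcing.
Homogeneous solution: T_h(n) = A·(-3)^n.
Try particular T_p(n) = pn + q. Substituting:
  pn + q = -3(p(n-1) + q) - 6n + 2.
Matching the n-coefficient: p = -3p - 6 ⇒ p = - \frac{3}{2}.
Matching constants: q = 3p - 3q + 2 ⇒ q = - \frac{5}{8}.
General: T(n) = A·(-3)^n - \frac{3 n}{2} - \frac{5}{8}.
Apply T(0) = 3: A - \frac{5}{8} = 3 ⇒ A = \frac{29}{8}.
So T(n) = \frac{29 \left(-3\right)^{n}}{8} - \frac{3 n}{2} - \frac{5}{8}.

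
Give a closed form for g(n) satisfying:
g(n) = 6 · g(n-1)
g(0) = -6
Pure geometric recurrence with ratio 6.
By induction g(n) = g(0) · (6)^n = - 6 \cdot 6^{n}.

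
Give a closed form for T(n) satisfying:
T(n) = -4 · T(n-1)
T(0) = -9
Pure geometric recurrence with ratio -4.
By induction T(n) = T(0) · (-4)^n = - 9 \left(-4\right)^{n}.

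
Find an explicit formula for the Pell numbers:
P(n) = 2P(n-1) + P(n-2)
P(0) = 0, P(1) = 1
This is the Pell sequence.
Characteristic equation: x² - 2x - 1 = 0; roots r₁ = 1 + \sqrt{2}, r₂ = 1 - \sqrt{2}.
General: P(n) = A·r₁^n + B·r₂^n. Solving with P(0)=0, P(1)=1 gives A = \frac{\sqrt{2}}{4}, B = - \frac{\sqrt{2}}{4}.
So P(n) = \frac{\sqrt{2} \left(- \left(1 - \sqrt{2}\right)^{n} + \left(1 + \sqrt{2}\right)^{n}\right)}{4}.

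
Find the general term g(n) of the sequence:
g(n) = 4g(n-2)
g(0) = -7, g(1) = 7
Characteristic equation: x² - 4 = 0, which factors as (x - (-2))(x - (2)) = 0.
Roots r₁ = -2, r₂ = 2 (distinct).
General solution: g(n) = A·(-2)^n + B·(2)^n.
From g(0) = -7: A + B = -7.
From g(1) = 7: -2A + 2B = 7.
Solving: A = - \frac{21}{4}, B = - \frac{7}{4}.
So g(n) = - \frac{21 \left(-2\right)^{n}}{4} - \frac{7 \cdot 2^{n}}{4}.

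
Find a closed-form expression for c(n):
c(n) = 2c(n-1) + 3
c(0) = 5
First-order linear non-homogeneous.
Homogeneous solution: c_h(n) = A·(2)^n.
Try constant particular solution c_p = K: K = 2K + 3 ⇒ K = -3.
General: c(n) = A·(2)^n - 3.
Apply c(0) = 5: A - 3 = 5 ⇒ A = 8.
So c(n) = 8 \cdot 2^{n} - 3.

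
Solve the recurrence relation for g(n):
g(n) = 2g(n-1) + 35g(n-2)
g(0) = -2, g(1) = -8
Characteristic equation: x² - 2x - 35 = 0, which factors as (x - (7))(x - (-5)) = 0.
Roots r₁ = 7, r₂ = -5 (distinct).
General solution: g(n) = A·(7)^n + B·(-5)^n.
From g(0) = -2: A + B = -2.
From g(1) = -8: 7A - 5B = -8.
Solving: A = - \frac{3}{2}, B = - \frac{1}{2}.
So g(n) = - \frac{\left(-5\right)^{n}}{2} - \frac{3 \cdot 7^{n}}{2}.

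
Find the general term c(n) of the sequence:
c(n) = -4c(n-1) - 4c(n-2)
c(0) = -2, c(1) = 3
Characteristic equation: x² + 4x + 4 = 0, which is (x - (-2))².
Repeated root r = -2.
General solution: c(n) = (A + Bn)·(-2)^n.
From c(0) = -2: A = -2.
From c(1) = 3: (A + B)·(-2) = 3 ⇒ B = \frac{1}{2}.
So c(n) = \left(\frac{n}{2} - 2\right) \cdot (-2)^n.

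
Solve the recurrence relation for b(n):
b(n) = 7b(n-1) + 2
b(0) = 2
First-order linear non-homogeneous.
Homogeneous solution: b_h(n) = A·(7)^n.
Try constant particular solution b_p = K: K = 7K + 2 ⇒ K = - \frac{1}{3}.
General: b(n) = A·(7)^n - \frac{1}{3}.
Apply b(0) = 2: A - \frac{1}{3} = 2 ⇒ A = \frac{7}{3}.
So b(n) = \frac{7 \cdot 7^{n}}{3} - \frac{1}{3}.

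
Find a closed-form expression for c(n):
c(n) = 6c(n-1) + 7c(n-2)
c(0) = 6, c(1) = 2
Characteristic equation: x² - 6x - 7 = 0, which factors as (x - (-1))(x - (7)) = 0.
Roots r₁ = -1, r₂ = 7 (distinct).
General solution: c(n) = A·(-1)^n + B·(7)^n.
From c(0) = 6: A + B = 6.
From c(1) = 2: -A + 7B = 2.
Solving: A = 5, B = 1.
So c(n) = 5 \left(-1\right)^{n} + 7^{n}.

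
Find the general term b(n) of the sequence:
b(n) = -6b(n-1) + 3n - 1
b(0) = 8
First-order linear with linear forcing.
Homogeneous solution: b_h(n) = A·(-6)^n.
Try particular b_p(n) = pn + q. Substituting:
  pn + q = -6(p(n-1) + q) + 3n - 1.
Matching the n-coefficient: p = -6p + 3 ⇒ p = \frac{3}{7}.
Matching constants: q = 6p - 6q - 1 ⇒ q = \frac{11}{49}.
General: b(n) = A·(-6)^n + \frac{3 n}{7} + \frac{11}{49}.
Apply b(0) = 8: A + \frac{11}{49} = 8 ⇒ A = \frac{381}{49}.
So b(n) = \frac{381 \left(-6\right)^{n}}{49} + \frac{3 n}{7} + \frac{11}{49}.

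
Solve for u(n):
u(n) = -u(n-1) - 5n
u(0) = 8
First-order linear with linear forcing.
Homogeneous solution: u_h(n) = A·(-1)^n.
Try particular u_p(n) = pn + q. Substituting:
  pn + q = -(p(n-1) + q) - 5n.
Matching the n-coefficient: p = -p - 5 ⇒ p = - \frac{5}{2}.
Matching constants: q = p - q ⇒ q = - \frac{5}{4}.
General: u(n) = A·(-1)^n - \frac{5 n}{2} - \frac{5}{4}.
Apply u(0) = 8: A - \frac{5}{4} = 8 ⇒ A = \frac{37}{4}.
So u(n) = \frac{37 \left(-1\right)^{n}}{4} - \frac{5 n}{2} - \frac{5}{4}.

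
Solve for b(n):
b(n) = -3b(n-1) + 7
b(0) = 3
First-order linear non-homogeneous.
Homogeneous solution: b_h(n) = A·(-3)^n.
Try constant particular solution b_p = K: K = -3K + 7 ⇒ K = \frac{7}{4}.
General: b(n) = A·(-3)^n + \frac{7}{4}.
Apply b(0) = 3: A + \frac{7}{4} = 3 ⇒ A = \frac{5}{4}.
So b(n) = \frac{5 \left(-3\right)^{n}}{4} + \frac{7}{4}.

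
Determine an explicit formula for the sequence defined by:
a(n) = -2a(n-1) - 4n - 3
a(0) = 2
First-order linear with linear forcing.
Homogeneous solution: a_h(n) = A·(-2)^n.
Try particular a_p(n) = pn + q. Substituting:
  pn + q = -2(p(n-1) + q) - 4n - 3.
Matching the n-coefficient: p = -2p - 4 ⇒ p = - \frac{4}{3}.
Matching constants: q = 2p - 2q - 3 ⇒ q = - \frac{17}{9}.
General: a(n) = A·(-2)^n - \frac{4 n}{3} - \frac{17}{9}.
Apply a(0) = 2: A - \frac{17}{9} = 2 ⇒ A = \frac{35}{9}.
So a(n) = \frac{35 \left(-2\right)^{n}}{9} - \frac{4 n}{3} - \frac{17}{9}.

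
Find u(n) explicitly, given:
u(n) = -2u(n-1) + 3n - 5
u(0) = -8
First-order linear with linear forcing.
Homogeneous solution: u_h(n) = A·(-2)^n.
Try particular u_p(n) = pn + q. Substituting:
  pn + q = -2(p(n-1) + q) + 3n - 5.
Matching the n-coefficient: p = -2p + 3 ⇒ p = 1.
Matching constants: q = 2p - 2q - 5 ⇒ q = -1.
General: u(n) = A·(-2)^n + n - 1.
Apply u(0) = -8: A - 1 = -8 ⇒ A = -7.
So u(n) = - 7 \left(-2\right)^{n} + n - 1.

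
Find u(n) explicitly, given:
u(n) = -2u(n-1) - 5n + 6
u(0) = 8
First-order linear with linear forcing.
Homogeneous solution: u_h(n) = A·(-2)^n.
Try particular u_p(n) = pn + q. Substituting:
  pn + q = -2(p(n-1) + q) - 5n + 6.
Matching the n-coefficient: p = -2p - 5 ⇒ p = - \frac{5}{3}.
Matching constants: q = 2p - 2q + 6 ⇒ q = \frac{8}{9}.
General: u(n) = A·(-2)^n - \frac{5 n}{3} + \frac{8}{9}.
Apply u(0) = 8: A + \frac{8}{9} = 8 ⇒ A = \frac{64}{9}.
So u(n) = \frac{64 \left(-2\right)^{n}}{9} - \frac{5 n}{3} + \frac{8}{9}.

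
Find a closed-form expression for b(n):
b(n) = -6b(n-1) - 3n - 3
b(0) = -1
First-order linear with linear forcing.
Homogeneous solution: b_h(n) = A·(-6)^n.
Try particular b_p(n) = pn + q. Substituting:
  pn + q = -6(p(n-1) + q) - 3n - 3.
Matching the n-coefficient: p = -6p - 3 ⇒ p = - \frac{3}{7}.
Matching constants: q = 6p - 6q - 3 ⇒ q = - \frac{39}{49}.
General: b(n) = A·(-6)^n - \frac{3 n}{7} - \frac{39}{49}.
Apply b(0) = -1: A - \frac{39}{49} = -1 ⇒ A = - \frac{10}{49}.
So b(n) = - \frac{10 \left(-6\right)^{n}}{49} - \frac{3 n}{7} - \frac{39}{49}.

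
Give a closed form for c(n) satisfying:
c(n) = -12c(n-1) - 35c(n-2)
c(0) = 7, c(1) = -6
Characteristic equation: x² + 12x + 35 = 0, which factors as (x - (-5))(x - (-7)) = 0.
Roots r₁ = -5, r₂ = -7 (distinct).
General solution: c(n) = A·(-5)^n + B·(-7)^n.
From c(0) = 7: A + B = 7.
From c(1) = -6: -5A - 7B = -6.
Solving: A = \frac{43}{2}, B = - \frac{29}{2}.
So c(n) = \frac{43 \left(-5\right)^{n}}{2} - \frac{29 \left(-7\right)^{n}}{2}.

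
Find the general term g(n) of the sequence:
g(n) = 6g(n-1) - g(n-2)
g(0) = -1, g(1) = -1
Characteristic equation: x² - 6x + 1 = 0.
Discriminant Δ = (6)² + 4·(-1) = 32.
Roots r₁,₂ = (6 ± √32)/2, so r₁ = 2 \sqrt{2} + 3, r₂ = 3 - 2 \sqrt{2}.
General solution: g(n) = A·r₁^n + B·r₂^n.
From the initial conditions, A + B = -1 and r₁A + r₂B = -1.
Since r₁ - r₂ = √32: A = (-1 - (-1)r₂)/√32 = - \frac{1}{2} + \frac{\sqrt{2}}{4}, and B = -1 - A = - \frac{1}{2} - \frac{\sqrt{2}}{4}.
So g(n) = \left(- \frac{1}{2} + \frac{\sqrt{2}}{4}\right)\left(2 \sqrt{2} + 3\right)^n + \left(- \frac{1}{2} - \frac{\sqrt{2}}{4}\right)\left(3 - 2 \sqrt{2}\right)^n.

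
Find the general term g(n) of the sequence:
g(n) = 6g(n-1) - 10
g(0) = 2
First-order linear non-homogeneous.
Homogeneous solution: g_h(n) = A·(6)^n.
Try constant particular solution g_p = K: K = 6K - 10 ⇒ K = 2.
General: g(n) = A·(6)^n + 2.
Apply g(0) = 2: A + 2 = 2 ⇒ A = 0.
So g(n) = 2.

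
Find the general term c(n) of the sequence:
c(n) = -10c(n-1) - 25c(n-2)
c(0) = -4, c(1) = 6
Characteristic equation: x² + 10x + 25 = 0, which is (x - (-5))².
Repeated root r = -5.
General solution: c(n) = (A + Bn)·(-5)^n.
From c(0) = -4: A = -4.
From c(1) = 6: (A + B)·(-5) = 6 ⇒ B = \frac{14}{5}.
So c(n) = \left(\frac{14 n}{5} - 4\right) \cdot (-5)^n.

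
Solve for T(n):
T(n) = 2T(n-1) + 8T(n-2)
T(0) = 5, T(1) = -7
Characteristic equation: x² - 2x - 8 = 0, which factors as (x - (-2))(x - (4)) = 0.
Roots r₁ = -2, r₂ = 4 (distinct).
General solution: T(n) = A·(-2)^n + B·(4)^n.
From T(0) = 5: A + B = 5.
From T(1) = -7: -2A + 4B = -7.
Solving: A = \frac{9}{2}, B = \frac{1}{2}.
So T(n) = \frac{9 \left(-2\right)^{n}}{2} + \frac{4^{n}}{2}.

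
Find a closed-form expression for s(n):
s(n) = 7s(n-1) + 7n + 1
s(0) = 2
First-order linear with linear forcing.
Homogeneous solution: s_h(n) = A·(7)^n.
Try particular s_p(n) = pn + q. Substituting:
  pn + q = 7(p(n-1) + q) + 7n + 1.
Matching the n-coefficient: p = 7p + 7 ⇒ p = - \frac{7}{6}.
Matching constants: q = -7p + 7q + 1 ⇒ q = - \frac{55}{36}.
General: s(n) = A·(7)^n - \frac{7 n}{6} - \frac{55}{36}.
Apply s(0) = 2: A - \frac{55}{36} = 2 ⇒ A = \frac{127}{36}.
So s(n) = \frac{127 \cdot 7^{n}}{36} - \frac{7 n}{6} - \frac{55}{36}.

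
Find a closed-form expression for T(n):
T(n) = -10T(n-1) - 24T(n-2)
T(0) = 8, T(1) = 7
Characteristic equation: x² + 10x + 24 = 0, which factors as (x - (-4))(x - (-6)) = 0.
Roots r₁ = -4, r₂ = -6 (distinct).
General solution: T(n) = A·(-4)^n + B·(-6)^n.
From T(0) = 8: A + B = 8.
From T(1) = 7: -4A - 6B = 7.
Solving: A = \frac{55}{2}, B = - \frac{39}{2}.
So T(n) = \frac{55 \left(-4\right)^{n}}{2} - \frac{39 \left(-6\right)^{n}}{2}.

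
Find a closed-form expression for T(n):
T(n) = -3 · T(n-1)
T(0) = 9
Pure geometric recurrence with ratio -3.
By induction T(n) = T(0) · (-3)^n = 9 \left(-3\right)^{n}.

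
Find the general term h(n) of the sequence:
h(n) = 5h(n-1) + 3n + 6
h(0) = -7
First-order linear with linear forcing.
Homogeneous solution: h_h(n) = A·(5)^n.
Try particular h_p(n) = pn + q. Substituting:
  pn + q = 5(p(n-1) + q) + 3n + 6.
Matching the n-coefficient: p = 5p + 3 ⇒ p = - \frac{3}{4}.
Matching constants: q = -5p + 5q + 6 ⇒ q = - \frac{39}{16}.
General: h(n) = A·(5)^n - \frac{3 n}{4} - \frac{39}{16}.
Apply h(0) = -7: A - \frac{39}{16} = -7 ⇒ A = - \frac{73}{16}.
So h(n) = - \frac{73 \cdot 5^{n}}{16} - \frac{3 n}{4} - \frac{39}{16}.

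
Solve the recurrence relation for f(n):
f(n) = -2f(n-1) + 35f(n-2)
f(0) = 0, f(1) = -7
Characteristic equation: x² + 2x - 35 = 0, which factors as (x - (5))(x - (-7)) = 0.
Roots r₁ = 5, r₂ = -7 (distinct).
General solution: f(n) = A·(5)^n + B·(-7)^n.
From f(0) = 0: A + B = 0.
From f(1) = -7: 5A - 7B = -7.
Solving: A = - \frac{7}{12}, B = \frac{7}{12}.
So f(n) = \frac{7 \left(-7\right)^{n}}{12} - \frac{7 \cdot 5^{n}}{12}.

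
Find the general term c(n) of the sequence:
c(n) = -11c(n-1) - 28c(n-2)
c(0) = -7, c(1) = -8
Characteristic equation: x² + 11x + 28 = 0, which factors as (x - (-7))(x - (-4)) = 0.
Roots r₁ = -7, r₂ = -4 (distinct).
General solution: c(n) = A·(-7)^n + B·(-4)^n.
From c(0) = -7: A + B = -7.
From c(1) = -8: -7A - 4B = -8.
Solving: A = 12, B = -19.
So c(n) = - 19 \left(-4\right)^{n} + 12 \left(-7\right)^{n}.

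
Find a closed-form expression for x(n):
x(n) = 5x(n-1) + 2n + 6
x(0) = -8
First-order linear with linear forcing.
Homogeneous solution: x_h(n) = A·(5)^n.
Try particular x_p(n) = pn + q. Substituting:
  pn + q = 5(p(n-1) + q) + 2n + 6.
Matching the n-coefficient: p = 5p + 2 ⇒ p = - \frac{1}{2}.
Matching constants: q = -5p + 5q + 6 ⇒ q = - \frac{17}{8}.
General: x(n) = A·(5)^n - \frac{n}{2} - \frac{17}{8}.
Apply x(0) = -8: A - \frac{17}{8} = -8 ⇒ A = - \frac{47}{8}.
So x(n) = - \frac{47 \cdot 5^{n}}{8} - \frac{n}{2} - \frac{17}{8}.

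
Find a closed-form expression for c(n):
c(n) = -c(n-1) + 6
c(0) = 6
First-order linear non-homogeneous.
Homogeneous solution: c_h(n) = A·(-1)^n.
Try constant particular solution c_p = K: K = -K + 6 ⇒ K = 3.
General: c(n) = A·(-1)^n + 3.
Apply c(0) = 6: A + 3 = 6 ⇒ A = 3.
So c(n) = 3 \left(-1\right)^{n} + 3.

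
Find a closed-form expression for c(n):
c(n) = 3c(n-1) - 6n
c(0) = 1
First-order linear with linear forcing.
Homogeneous solution: c_h(n) = A·(3)^n.
Try particular c_p(n) = pn + q. Substituting:
  pn + q = 3(p(n-1) + q) - 6n.
Matching the n-coefficient: p = 3p - 6 ⇒ p = 3.
Matching constants: q = -3p + 3q ⇒ q = \frac{9}{2}.
General: c(n) = A·(3)^n + 3 n + \frac{9}{2}.
Apply c(0) = 1: A + \frac{9}{2} = 1 ⇒ A = - \frac{7}{2}.
So c(n) = - \frac{7 \cdot 3^{n}}{2} + 3 n + \frac{9}{2}.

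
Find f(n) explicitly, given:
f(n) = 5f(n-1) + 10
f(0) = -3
First-order linear non-homogeneous.
Homogeneous solution: f_h(n) = A·(5)^n.
Try constant particular solution f_p = K: K = 5K + 10 ⇒ K = - \frac{5}{2}.
General: f(n) = A·(5)^n - \frac{5}{2}.
Apply f(0) = -3: A - \frac{5}{2} = -3 ⇒ A = - \frac{1}{2}.
So f(n) = - \frac{5^{n}}{2} - \frac{5}{2}.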